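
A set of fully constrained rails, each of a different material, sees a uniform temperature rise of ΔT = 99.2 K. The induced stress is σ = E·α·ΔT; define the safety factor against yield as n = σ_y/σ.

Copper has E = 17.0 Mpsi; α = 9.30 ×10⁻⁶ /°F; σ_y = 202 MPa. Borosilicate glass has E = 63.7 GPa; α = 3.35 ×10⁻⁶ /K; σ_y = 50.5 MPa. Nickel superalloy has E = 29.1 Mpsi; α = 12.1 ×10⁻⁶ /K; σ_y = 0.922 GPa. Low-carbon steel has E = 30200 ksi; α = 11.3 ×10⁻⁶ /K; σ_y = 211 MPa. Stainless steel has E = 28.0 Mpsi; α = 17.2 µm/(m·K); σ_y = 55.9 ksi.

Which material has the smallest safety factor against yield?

With everything in SI (GPa, ×10⁻⁶/K, MPa):
  copper: E = 117.2, α = 16.7, σ_y = 202.0 → σ = 195 MPa, n = 1.04
  borosilicate glass: E = 63.70, α = 3.35, σ_y = 50.50 → σ = 21.2 MPa, n = 2.39
  nickel superalloy: E = 200.6, α = 12.1, σ_y = 922.0 → σ = 241 MPa, n = 3.83
  low-carbon steel: E = 208.2, α = 11.3, σ_y = 211.0 → σ = 233 MPa, n = 0.904
  stainless steel: E = 193.1, α = 17.2, σ_y = 385.4 → σ = 329 MPa, n = 1.17
Low-carbon steel has the lowest safety factor, n = 0.904.

low-carbon steel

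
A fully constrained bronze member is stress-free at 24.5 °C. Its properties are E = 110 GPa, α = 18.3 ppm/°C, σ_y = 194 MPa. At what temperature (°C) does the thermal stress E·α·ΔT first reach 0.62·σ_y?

E·α·ΔT = 120.3 MPa ⇒ ΔT = 120.3 / (110.0×10³ × 18.3×10⁻⁶) = 59.75 K.
T = 24.5 + 59.75 = 84.25 °C.

84.3 °C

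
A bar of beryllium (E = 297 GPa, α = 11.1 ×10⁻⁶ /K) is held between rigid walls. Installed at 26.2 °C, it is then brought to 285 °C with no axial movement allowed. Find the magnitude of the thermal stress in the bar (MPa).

ΔT = 258.8 K. Constrained thermal stress σ = E·α·ΔT = 297.0×10³ MPa × 11.1×10⁻⁶ × 258.8 = 853 MPa (compressive).

853 MPa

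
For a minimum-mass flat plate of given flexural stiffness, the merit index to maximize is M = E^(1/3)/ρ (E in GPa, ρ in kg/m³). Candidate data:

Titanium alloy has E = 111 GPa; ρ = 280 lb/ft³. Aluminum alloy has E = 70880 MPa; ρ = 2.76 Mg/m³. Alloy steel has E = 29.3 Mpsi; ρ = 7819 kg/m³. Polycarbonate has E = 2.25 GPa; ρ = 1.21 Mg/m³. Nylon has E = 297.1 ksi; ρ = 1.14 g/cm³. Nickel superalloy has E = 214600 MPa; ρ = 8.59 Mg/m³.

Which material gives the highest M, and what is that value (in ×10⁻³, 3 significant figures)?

aluminum alloy, M = 1.50×10⁻³

After converting to SI:
  titanium alloy: E = 111.0 GPa, ρ = 4485 kg/m³
  aluminum alloy: E = 70.88 GPa, ρ = 2760 kg/m³
  alloy steel: E = 202.0 GPa, ρ = 7819 kg/m³
  polycarbonate: E = 2.250 GPa, ρ = 1210 kg/m³
  nylon: E = 2.048 GPa, ρ = 1140 kg/m³
  nickel superalloy: E = 214.6 GPa, ρ = 8590 kg/m³
  aluminum alloy: M = 1.50×10⁻³
  nylon: M = 1.11×10⁻³
  polycarbonate: M = 1.08×10⁻³
  titanium alloy: M = 1.07×10⁻³
  alloy steel: M = 0.750×10⁻³
  nickel superalloy: M = 0.697×10⁻³
Aluminum alloy has the largest M.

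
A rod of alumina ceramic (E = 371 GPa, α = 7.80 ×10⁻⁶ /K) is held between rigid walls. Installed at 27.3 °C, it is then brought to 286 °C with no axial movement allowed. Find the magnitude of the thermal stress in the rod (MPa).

ΔT = 258.7 K. Constrained thermal stress σ = E·α·ΔT = 371.0×10³ MPa × 7.80×10⁻⁶ × 258.7 = 749 MPa (compressive).

749 MPa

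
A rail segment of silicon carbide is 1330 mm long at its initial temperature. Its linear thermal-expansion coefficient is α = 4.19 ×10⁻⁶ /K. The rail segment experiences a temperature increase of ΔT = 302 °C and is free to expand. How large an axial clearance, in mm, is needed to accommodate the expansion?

ΔL = α·L₀·ΔT = 4.19×10⁻⁶ × 1330 mm × 302.0 K = 1.68 mm.

1.68 mm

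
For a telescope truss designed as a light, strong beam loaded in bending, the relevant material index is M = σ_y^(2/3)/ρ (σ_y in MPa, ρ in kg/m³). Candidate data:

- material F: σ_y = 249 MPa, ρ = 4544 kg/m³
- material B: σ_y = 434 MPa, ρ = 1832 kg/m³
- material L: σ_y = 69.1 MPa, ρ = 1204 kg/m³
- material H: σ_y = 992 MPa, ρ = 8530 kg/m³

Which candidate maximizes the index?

Per-candidate index values:
  material B: M = 31.3×10⁻³
  material L: M = 14.0×10⁻³
  material H: M = 11.7×10⁻³
  material F: M = 8.71×10⁻³
Material B has the largest M.

material B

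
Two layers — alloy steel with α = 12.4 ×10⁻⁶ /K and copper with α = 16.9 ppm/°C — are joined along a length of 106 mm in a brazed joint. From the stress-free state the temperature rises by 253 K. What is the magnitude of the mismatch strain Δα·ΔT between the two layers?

1.14×10⁻³

Δα = |12.4 − 16.9|×10⁻⁶/K = 4.50×10⁻⁶/K.
Mismatch strain = Δα·ΔT = 4.50×10⁻⁶ × 253.0 = 1.14×10⁻³.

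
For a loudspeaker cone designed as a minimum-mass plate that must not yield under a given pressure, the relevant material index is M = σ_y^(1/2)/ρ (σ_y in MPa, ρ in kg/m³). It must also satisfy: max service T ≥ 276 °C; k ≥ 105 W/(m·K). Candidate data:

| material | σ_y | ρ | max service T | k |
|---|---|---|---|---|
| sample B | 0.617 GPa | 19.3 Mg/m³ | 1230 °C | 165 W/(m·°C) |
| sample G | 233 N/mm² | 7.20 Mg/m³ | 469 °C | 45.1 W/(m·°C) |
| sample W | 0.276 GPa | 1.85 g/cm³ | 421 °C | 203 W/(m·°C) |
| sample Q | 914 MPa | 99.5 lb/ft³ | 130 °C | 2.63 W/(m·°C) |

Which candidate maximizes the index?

sample W

Screen on constraints: max service T ≥ 276 °C; k ≥ 105 W/(m·K). Survivors: sample B, sample W.
Normalizing units and computing the index:
  sample B: σ_y = 617.0 MPa, ρ = 19300 kg/m³
  sample W: σ_y = 276.0 MPa, ρ = 1850 kg/m³
  sample W: M = 8.98×10⁻³
  sample B: M = 1.29×10⁻³
Highest index: sample W.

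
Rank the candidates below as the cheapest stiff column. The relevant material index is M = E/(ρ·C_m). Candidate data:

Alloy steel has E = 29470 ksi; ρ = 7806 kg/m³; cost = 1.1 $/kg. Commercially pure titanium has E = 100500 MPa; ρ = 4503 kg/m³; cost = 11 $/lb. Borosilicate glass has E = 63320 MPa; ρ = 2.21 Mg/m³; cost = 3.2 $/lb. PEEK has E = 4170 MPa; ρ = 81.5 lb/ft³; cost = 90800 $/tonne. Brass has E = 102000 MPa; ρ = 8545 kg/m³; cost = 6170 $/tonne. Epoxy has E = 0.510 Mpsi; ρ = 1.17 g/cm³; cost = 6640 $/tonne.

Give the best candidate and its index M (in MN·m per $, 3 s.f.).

alloy steel, M = 23.7 MN·m per $

Normalizing units and computing the index:
  alloy steel: E = 203.2 GPa, ρ = 7806 kg/m³, cost = 1.100 $/kg
  commercially pure titanium: E = 100.5 GPa, ρ = 4503 kg/m³, cost = 24.25 $/kg
  borosilicate glass: E = 63.32 GPa, ρ = 2210 kg/m³, cost = 7.055 $/kg
  PEEK: E = 4.170 GPa, ρ = 1306 kg/m³, cost = 90.80 $/kg
  brass: E = 102.0 GPa, ρ = 8545 kg/m³, cost = 6.170 $/kg
  epoxy: E = 3.516 GPa, ρ = 1170 kg/m³, cost = 6.640 $/kg
  alloy steel: M = 23.7 MN·m per $
  borosilicate glass: M = 4.06 MN·m per $
  brass: M = 1.93 MN·m per $
  commercially pure titanium: M = 0.920 MN·m per $
  epoxy: M = 0.453 MN·m per $
  PEEK: M = 0.0352 MN·m per $
Alloy steel ranks first.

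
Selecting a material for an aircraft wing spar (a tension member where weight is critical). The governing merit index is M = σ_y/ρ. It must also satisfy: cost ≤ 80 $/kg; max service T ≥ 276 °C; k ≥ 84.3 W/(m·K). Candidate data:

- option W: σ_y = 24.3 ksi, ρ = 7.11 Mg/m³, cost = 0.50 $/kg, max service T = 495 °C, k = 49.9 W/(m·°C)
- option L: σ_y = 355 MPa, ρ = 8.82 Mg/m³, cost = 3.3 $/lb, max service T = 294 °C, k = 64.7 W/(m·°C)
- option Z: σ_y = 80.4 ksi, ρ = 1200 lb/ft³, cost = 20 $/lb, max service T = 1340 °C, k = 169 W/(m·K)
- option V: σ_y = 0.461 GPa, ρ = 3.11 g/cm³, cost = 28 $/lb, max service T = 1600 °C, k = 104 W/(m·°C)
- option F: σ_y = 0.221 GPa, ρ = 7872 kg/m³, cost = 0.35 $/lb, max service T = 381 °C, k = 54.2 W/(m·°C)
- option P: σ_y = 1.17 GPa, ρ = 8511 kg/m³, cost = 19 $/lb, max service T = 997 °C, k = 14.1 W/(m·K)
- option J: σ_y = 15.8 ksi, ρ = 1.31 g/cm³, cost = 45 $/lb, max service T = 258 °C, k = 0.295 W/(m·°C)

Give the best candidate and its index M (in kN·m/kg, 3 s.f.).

option V, M = 148 kN·m/kg

Screen on constraints: cost ≤ 80 $/kg; max service T ≥ 276 °C; k ≥ 84.3 W/(m·K). Survivors: option Z, option V.
Normalizing units and computing the index:
  option Z: σ_y = 554.3 MPa, ρ = 19220 kg/m³
  option V: σ_y = 461.0 MPa, ρ = 3110 kg/m³
  option V: M = 148 kN·m/kg
  option Z: M = 28.8 kN·m/kg
Option V has the largest M.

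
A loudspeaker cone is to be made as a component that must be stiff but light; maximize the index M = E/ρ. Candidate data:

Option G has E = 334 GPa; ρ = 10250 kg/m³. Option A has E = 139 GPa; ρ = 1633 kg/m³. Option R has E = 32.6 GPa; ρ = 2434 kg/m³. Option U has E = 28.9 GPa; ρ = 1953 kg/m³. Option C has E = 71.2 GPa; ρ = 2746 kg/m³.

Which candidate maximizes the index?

Per-candidate index values:
  option A: M = 85.1 MN·m/kg
  option G: M = 32.6 MN·m/kg
  option C: M = 25.9 MN·m/kg
  option U: M = 14.8 MN·m/kg
  option R: M = 13.4 MN·m/kg
Option A has the largest M.

option A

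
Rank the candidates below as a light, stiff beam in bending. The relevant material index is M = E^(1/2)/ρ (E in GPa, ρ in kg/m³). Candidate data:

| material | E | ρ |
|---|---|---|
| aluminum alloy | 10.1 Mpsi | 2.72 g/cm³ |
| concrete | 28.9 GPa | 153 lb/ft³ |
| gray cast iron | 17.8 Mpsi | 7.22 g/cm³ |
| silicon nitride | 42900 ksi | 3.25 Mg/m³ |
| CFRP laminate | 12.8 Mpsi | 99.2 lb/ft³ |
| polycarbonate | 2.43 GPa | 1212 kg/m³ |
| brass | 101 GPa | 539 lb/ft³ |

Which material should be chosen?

CFRP laminate

Putting every candidate on a common basis:
  aluminum alloy: E = 69.64 GPa, ρ = 2720 kg/m³
  concrete: E = 28.90 GPa, ρ = 2451 kg/m³
  gray cast iron: E = 122.7 GPa, ρ = 7220 kg/m³
  silicon nitride: E = 295.8 GPa, ρ = 3250 kg/m³
  CFRP laminate: E = 88.25 GPa, ρ = 1589 kg/m³
  polycarbonate: E = 2.430 GPa, ρ = 1212 kg/m³
  brass: E = 101.0 GPa, ρ = 8634 kg/m³
  CFRP laminate: M = 5.91×10⁻³
  silicon nitride: M = 5.29×10⁻³
  aluminum alloy: M = 3.07×10⁻³
  concrete: M = 2.19×10⁻³
  gray cast iron: M = 1.53×10⁻³
  polycarbonate: M = 1.29×10⁻³
  brass: M = 1.16×10⁻³
The maximum is for CFRP laminate.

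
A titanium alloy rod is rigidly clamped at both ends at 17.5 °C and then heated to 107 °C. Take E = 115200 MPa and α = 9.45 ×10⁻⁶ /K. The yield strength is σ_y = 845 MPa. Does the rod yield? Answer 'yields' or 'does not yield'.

E = 115200 MPa = 115.2 GPa.
ΔT = 89.50 K. Constrained thermal stress σ = E·α·ΔT = 115.2×10³ MPa × 9.45×10⁻⁶ × 89.50 = 97.4 MPa (compressive).
Compare to σ_y = 845 MPa: σ < σ_y, so it does not yield.

does not yield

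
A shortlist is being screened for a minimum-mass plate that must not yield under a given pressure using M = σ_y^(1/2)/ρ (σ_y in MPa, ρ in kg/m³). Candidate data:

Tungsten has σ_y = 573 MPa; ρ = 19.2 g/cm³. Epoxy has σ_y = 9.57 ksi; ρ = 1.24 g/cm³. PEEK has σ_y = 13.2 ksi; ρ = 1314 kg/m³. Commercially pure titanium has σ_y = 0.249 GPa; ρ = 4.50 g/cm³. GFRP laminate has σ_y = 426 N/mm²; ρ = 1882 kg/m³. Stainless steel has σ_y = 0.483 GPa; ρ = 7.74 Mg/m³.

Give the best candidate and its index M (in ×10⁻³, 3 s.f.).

GFRP laminate, M = 11.0×10⁻³

Normalizing units and computing the index:
  tungsten: σ_y = 573.0 MPa, ρ = 19200 kg/m³
  epoxy: σ_y = 65.98 MPa, ρ = 1240 kg/m³
  PEEK: σ_y = 91.01 MPa, ρ = 1314 kg/m³
  commercially pure titanium: σ_y = 249.0 MPa, ρ = 4500 kg/m³
  GFRP laminate: σ_y = 426.0 MPa, ρ = 1882 kg/m³
  stainless steel: σ_y = 483.0 MPa, ρ = 7740 kg/m³
  GFRP laminate: M = 11.0×10⁻³
  PEEK: M = 7.26×10⁻³
  epoxy: M = 6.55×10⁻³
  commercially pure titanium: M = 3.51×10⁻³
  stainless steel: M = 2.84×10⁻³
  tungsten: M = 1.25×10⁻³
GFRP laminate has the largest M.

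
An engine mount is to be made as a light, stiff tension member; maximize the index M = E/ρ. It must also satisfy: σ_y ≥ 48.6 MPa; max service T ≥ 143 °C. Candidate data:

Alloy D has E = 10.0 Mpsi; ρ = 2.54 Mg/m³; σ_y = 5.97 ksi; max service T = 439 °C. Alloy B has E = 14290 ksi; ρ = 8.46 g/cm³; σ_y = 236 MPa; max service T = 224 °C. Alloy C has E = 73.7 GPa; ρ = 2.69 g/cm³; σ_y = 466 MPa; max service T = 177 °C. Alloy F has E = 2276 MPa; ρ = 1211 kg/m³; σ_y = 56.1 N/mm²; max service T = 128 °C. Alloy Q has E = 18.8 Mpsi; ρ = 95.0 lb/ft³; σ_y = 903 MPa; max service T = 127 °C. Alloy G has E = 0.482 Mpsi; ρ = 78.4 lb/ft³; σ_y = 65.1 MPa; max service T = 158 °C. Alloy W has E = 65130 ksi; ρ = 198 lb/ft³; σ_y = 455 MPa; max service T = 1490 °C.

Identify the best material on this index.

alloy W

Screen on constraints: σ_y ≥ 48.6 MPa; max service T ≥ 143 °C. Survivors: alloy B, alloy C, alloy G, alloy W.
In SI units:
  alloy B: E = 98.53 GPa, ρ = 8460 kg/m³
  alloy C: E = 73.70 GPa, ρ = 2690 kg/m³
  alloy G: E = 3.323 GPa, ρ = 1256 kg/m³
  alloy W: E = 449.1 GPa, ρ = 3172 kg/m³
  alloy W: M = 142 MN·m/kg
  alloy C: M = 27.4 MN·m/kg
  alloy B: M = 11.6 MN·m/kg
  alloy G: M = 2.65 MN·m/kg
Alloy W ranks first.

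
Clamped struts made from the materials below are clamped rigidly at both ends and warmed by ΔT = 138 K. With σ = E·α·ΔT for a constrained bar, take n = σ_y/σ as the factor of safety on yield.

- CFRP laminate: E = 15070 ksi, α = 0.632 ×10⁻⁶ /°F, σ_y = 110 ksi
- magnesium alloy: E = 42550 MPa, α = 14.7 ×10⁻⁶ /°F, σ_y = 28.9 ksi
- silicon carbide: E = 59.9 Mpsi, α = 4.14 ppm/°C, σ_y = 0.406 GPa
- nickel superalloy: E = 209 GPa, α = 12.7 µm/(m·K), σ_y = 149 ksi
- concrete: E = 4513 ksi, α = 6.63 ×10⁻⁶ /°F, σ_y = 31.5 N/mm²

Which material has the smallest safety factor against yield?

Per material, after unit conversion:
  CFRP laminate: E = 103.9, α = 1.14, σ_y = 758.4 → σ = 16.3 MPa, n = 46.5
  magnesium alloy: E = 42.55, α = 26.5, σ_y = 199.3 → σ = 155 MPa, n = 1.28
  silicon carbide: E = 413.0, α = 4.14, σ_y = 406.0 → σ = 236 MPa, n = 1.72
  nickel superalloy: E = 209.0, α = 12.7, σ_y = 1027 → σ = 366 MPa, n = 2.80
  concrete: E = 31.12, α = 11.9, σ_y = 31.50 → σ = 51.2 MPa, n = 0.615
Smallest n: concrete with n = 0.615.

concrete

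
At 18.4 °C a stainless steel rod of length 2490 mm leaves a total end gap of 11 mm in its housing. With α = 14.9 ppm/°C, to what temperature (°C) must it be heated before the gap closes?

α·L₀·ΔT = 11.0 mm ⇒ ΔT = 11.0 / (14.9×10⁻⁶ × 2490.0) = 296.5 K.
T = 18.4 + 296.5 = 314.9 °C.

315 °C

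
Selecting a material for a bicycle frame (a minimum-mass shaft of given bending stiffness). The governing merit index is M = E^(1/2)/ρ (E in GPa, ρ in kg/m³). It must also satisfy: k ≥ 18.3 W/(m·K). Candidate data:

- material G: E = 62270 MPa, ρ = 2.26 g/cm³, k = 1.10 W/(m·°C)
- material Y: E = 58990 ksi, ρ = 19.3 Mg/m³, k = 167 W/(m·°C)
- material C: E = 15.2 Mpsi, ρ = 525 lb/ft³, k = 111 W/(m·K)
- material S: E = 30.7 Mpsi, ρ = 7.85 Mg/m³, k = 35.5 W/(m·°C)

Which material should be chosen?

Screen on constraints: k ≥ 18.3 W/(m·K). Survivors: material Y, material C, material S.
Normalizing units and computing the index:
  material Y: E = 406.7 GPa, ρ = 19300 kg/m³
  material C: E = 104.8 GPa, ρ = 8410 kg/m³
  material S: E = 211.7 GPa, ρ = 7850 kg/m³
  material S: M = 1.85×10⁻³
  material C: M = 1.22×10⁻³
  material Y: M = 1.04×10⁻³
Material S has the largest M.

material S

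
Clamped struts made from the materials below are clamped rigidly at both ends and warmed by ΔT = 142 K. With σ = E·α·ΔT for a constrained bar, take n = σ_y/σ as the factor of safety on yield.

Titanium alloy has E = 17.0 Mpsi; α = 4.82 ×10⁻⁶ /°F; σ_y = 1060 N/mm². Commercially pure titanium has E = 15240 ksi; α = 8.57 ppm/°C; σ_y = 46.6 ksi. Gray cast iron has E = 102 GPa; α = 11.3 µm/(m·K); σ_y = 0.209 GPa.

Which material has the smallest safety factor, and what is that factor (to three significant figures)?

Per material, after unit conversion:
  titanium alloy: E = 117.2, α = 8.68, σ_y = 1060 → σ = 144 MPa, n = 7.34
  commercially pure titanium: E = 105.1, α = 8.57, σ_y = 321.3 → σ = 128 MPa, n = 2.51
  gray cast iron: E = 102.0, α = 11.3, σ_y = 209.0 → σ = 164 MPa, n = 1.28
The minimum is gray cast iron at n = 1.28.

gray cast iron, n = 1.28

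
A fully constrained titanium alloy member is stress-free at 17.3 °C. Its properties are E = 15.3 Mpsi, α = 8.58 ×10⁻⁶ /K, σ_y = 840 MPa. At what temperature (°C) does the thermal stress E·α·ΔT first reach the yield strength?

E = 15.3 Mpsi = 105.5 GPa.
E·α·ΔT = 840.0 MPa ⇒ ΔT = 840.0 / (105.5×10³ × 8.58×10⁻⁶) = 928.1 K.
T = 17.3 + 928.1 = 945.4 °C.

945 °C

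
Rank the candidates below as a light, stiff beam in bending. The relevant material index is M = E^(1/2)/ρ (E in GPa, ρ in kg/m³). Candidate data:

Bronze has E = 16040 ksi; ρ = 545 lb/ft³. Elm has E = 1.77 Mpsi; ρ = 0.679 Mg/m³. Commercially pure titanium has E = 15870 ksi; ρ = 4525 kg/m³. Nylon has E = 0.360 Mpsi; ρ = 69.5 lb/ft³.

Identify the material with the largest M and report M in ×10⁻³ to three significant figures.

Putting every candidate on a common basis:
  bronze: E = 110.6 GPa, ρ = 8730 kg/m³
  elm: E = 12.20 GPa, ρ = 679.0 kg/m³
  commercially pure titanium: E = 109.4 GPa, ρ = 4525 kg/m³
  nylon: E = 2.482 GPa, ρ = 1113 kg/m³
  elm: M = 5.14×10⁻³
  commercially pure titanium: M = 2.31×10⁻³
  nylon: M = 1.42×10⁻³
  bronze: M = 1.20×10⁻³
Elm has the largest M.

elm, M = 5.14×10⁻³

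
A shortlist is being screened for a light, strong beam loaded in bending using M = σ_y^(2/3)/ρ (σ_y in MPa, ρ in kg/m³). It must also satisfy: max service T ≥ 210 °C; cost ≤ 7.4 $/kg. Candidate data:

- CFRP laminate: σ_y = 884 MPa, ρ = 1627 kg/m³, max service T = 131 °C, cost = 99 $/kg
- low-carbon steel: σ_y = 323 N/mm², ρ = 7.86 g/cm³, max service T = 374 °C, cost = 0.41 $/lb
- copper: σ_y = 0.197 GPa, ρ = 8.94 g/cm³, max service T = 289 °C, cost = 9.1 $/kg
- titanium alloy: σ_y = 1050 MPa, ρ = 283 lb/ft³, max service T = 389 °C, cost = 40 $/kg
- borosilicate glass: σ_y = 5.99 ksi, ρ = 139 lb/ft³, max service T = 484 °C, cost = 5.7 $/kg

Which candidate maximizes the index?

low-carbon steel

Screen on constraints: max service T ≥ 210 °C; cost ≤ 7.4 $/kg. Survivors: low-carbon steel, borosilicate glass.
After converting to SI:
  low-carbon steel: σ_y = 323.0 MPa, ρ = 7860 kg/m³
  borosilicate glass: σ_y = 41.30 MPa, ρ = 2227 kg/m³
  low-carbon steel: M = 5.99×10⁻³
  borosilicate glass: M = 5.37×10⁻³
Low-carbon steel ranks first.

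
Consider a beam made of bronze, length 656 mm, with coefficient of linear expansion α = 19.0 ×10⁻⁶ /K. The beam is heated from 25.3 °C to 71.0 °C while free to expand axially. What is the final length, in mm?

ΔT = 71.0 − 25.3 = 45.70 K.
ΔL = α·L₀·ΔT = 19.0×10⁻⁶ × 656 mm × 45.70 K = 0.570 mm.
L = L₀ + ΔL = 656 + 0.570 = 656.57 mm.

656.57 mm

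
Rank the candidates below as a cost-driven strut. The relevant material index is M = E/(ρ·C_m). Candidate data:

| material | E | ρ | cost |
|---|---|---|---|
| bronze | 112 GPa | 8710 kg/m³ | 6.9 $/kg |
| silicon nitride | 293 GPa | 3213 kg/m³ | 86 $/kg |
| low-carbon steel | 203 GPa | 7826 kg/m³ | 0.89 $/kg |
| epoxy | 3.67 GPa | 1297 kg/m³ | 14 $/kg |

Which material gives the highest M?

Evaluate M for each candidate:
  low-carbon steel: M = 29.1 MN·m per $
  bronze: M = 1.86 MN·m per $
  silicon nitride: M = 1.06 MN·m per $
  epoxy: M = 0.202 MN·m per $
Highest index: low-carbon steel.

low-carbon steel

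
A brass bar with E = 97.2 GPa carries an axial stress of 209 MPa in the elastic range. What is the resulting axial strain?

2.15×10⁻³

ε = σ/E = 209 / 97200 = 2.15×10⁻³.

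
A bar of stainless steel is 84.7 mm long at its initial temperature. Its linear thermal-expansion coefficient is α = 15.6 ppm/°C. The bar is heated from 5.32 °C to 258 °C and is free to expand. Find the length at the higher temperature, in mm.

85.034 mm

ΔT = 258 − 5.32 = 252.7 K.
ΔL = α·L₀·ΔT = 15.6×10⁻⁶ × 84.7 mm × 252.7 K = 0.334 mm.
L = L₀ + ΔL = 84.7 + 0.334 = 85.034 mm.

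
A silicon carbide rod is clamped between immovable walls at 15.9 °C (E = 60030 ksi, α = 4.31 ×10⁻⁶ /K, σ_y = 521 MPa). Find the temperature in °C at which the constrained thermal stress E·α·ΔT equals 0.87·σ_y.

270 °C

E = 60030 ksi = 413.9 GPa.
E·α·ΔT = 453.3 MPa ⇒ ΔT = 453.3 / (413.9×10³ × 4.31×10⁻⁶) = 254.1 K.
T = 15.9 + 254.1 = 270.0 °C.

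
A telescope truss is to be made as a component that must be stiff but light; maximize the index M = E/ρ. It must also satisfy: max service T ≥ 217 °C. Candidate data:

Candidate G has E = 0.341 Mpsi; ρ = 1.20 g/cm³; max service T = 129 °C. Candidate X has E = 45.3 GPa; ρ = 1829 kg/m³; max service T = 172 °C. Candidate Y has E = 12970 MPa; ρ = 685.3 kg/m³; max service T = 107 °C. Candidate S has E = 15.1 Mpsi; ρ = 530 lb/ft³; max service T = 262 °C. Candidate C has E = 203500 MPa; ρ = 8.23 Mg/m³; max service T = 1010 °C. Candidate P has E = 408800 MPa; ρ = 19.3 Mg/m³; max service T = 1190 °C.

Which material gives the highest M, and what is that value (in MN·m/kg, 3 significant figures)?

Screen on constraints: max service T ≥ 217 °C. Survivors: candidate S, candidate C, candidate P.
After converting to SI:
  candidate S: E = 104.1 GPa, ρ = 8490 kg/m³
  candidate C: E = 203.5 GPa, ρ = 8230 kg/m³
  candidate P: E = 408.8 GPa, ρ = 19300 kg/m³
  candidate C: M = 24.7 MN·m/kg
  candidate P: M = 21.2 MN·m/kg
  candidate S: M = 12.3 MN·m/kg
Highest index: candidate C.

candidate C, M = 24.7 MN·m/kg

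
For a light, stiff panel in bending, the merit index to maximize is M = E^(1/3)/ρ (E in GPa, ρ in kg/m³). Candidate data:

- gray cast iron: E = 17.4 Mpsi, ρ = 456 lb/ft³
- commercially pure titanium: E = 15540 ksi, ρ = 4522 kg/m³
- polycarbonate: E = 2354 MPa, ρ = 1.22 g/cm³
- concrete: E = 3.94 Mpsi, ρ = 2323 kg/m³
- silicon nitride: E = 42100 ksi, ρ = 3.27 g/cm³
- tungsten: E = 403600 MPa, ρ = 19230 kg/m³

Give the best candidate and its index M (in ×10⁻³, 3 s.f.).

After converting to SI:
  gray cast iron: E = 120.0 GPa, ρ = 7304 kg/m³
  commercially pure titanium: E = 107.1 GPa, ρ = 4522 kg/m³
  polycarbonate: E = 2.354 GPa, ρ = 1220 kg/m³
  concrete: E = 27.17 GPa, ρ = 2323 kg/m³
  silicon nitride: E = 290.3 GPa, ρ = 3270 kg/m³
  tungsten: E = 403.6 GPa, ρ = 19230 kg/m³
  silicon nitride: M = 2.02×10⁻³
  concrete: M = 1.29×10⁻³
  polycarbonate: M = 1.09×10⁻³
  commercially pure titanium: M = 1.05×10⁻³
  gray cast iron: M = 0.675×10⁻³
  tungsten: M = 0.384×10⁻³
Silicon nitride ranks first.

silicon nitride, M = 2.02×10⁻³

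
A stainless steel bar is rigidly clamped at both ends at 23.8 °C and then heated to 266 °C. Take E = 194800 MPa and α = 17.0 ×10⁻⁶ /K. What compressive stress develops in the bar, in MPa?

E = 194800 MPa = 194.8 GPa.
ΔT = 242.2 K. Constrained thermal stress σ = E·α·ΔT = 194.8×10³ MPa × 17.0×10⁻⁶ × 242.2 = 802 MPa (compressive).

802 MPa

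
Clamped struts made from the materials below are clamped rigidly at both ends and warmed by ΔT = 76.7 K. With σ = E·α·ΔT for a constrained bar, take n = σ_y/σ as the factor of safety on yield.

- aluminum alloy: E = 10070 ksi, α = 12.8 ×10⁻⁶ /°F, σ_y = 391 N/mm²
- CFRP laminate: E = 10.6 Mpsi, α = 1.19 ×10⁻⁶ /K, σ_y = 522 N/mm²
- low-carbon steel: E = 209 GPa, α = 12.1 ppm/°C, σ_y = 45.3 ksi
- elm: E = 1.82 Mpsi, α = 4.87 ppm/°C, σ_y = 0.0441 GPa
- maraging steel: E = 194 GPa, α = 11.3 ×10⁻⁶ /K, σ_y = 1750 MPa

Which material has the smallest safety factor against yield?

In consistent units (E in GPa, α in ×10⁻⁶/K, σ_y in MPa):
  aluminum alloy: E = 69.43, α = 23.0, σ_y = 391.0 → σ = 123 MPa, n = 3.19
  CFRP laminate: E = 73.08, α = 1.19, σ_y = 522.0 → σ = 6.67 MPa, n = 78.3
  low-carbon steel: E = 209.0, α = 12.1, σ_y = 312.3 → σ = 194 MPa, n = 1.61
  elm: E = 12.55, α = 4.87, σ_y = 44.10 → σ = 4.69 MPa, n = 9.41
  maraging steel: E = 194.0, α = 11.3, σ_y = 1750 → σ = 168 MPa, n = 10.4
Low-carbon steel has the lowest safety factor, n = 1.61.

low-carbon steel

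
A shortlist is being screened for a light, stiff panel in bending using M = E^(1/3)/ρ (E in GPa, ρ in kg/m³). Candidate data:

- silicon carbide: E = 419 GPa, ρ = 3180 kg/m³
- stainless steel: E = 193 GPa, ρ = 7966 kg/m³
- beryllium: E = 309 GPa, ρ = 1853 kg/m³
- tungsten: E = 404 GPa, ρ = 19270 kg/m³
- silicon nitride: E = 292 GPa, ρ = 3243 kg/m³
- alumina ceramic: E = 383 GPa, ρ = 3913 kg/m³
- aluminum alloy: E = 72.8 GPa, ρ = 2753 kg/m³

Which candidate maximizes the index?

beryllium

Evaluate M for each candidate:
  beryllium: M = 3.65×10⁻³
  silicon carbide: M = 2.35×10⁻³
  silicon nitride: M = 2.05×10⁻³
  alumina ceramic: M = 1.86×10⁻³
  aluminum alloy: M = 1.52×10⁻³
  stainless steel: M = 0.725×10⁻³
  tungsten: M = 0.384×10⁻³
Highest index: beryllium.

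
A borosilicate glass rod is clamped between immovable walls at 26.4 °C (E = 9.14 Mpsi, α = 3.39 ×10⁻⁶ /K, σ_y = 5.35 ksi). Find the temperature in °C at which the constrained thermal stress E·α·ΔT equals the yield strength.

199 °C

E = 9.14 Mpsi = 63.02 GPa.
σ_y = 5.35 ksi = 36.89 MPa.
E·α·ΔT = 36.89 MPa ⇒ ΔT = 36.89 / (63.02×10³ × 3.39×10⁻⁶) = 172.7 K.
T = 26.4 + 172.7 = 199.1 °C.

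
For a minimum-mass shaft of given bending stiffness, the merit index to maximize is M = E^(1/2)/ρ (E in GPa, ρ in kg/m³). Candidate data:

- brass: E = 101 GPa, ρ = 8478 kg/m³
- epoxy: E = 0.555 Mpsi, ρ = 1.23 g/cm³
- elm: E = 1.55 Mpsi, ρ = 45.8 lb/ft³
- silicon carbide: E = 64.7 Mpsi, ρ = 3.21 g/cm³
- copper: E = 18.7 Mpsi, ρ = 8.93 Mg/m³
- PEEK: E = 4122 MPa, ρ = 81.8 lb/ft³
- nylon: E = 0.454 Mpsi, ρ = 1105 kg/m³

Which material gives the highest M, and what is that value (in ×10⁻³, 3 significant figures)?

silicon carbide, M = 6.58×10⁻³

Convert each candidate to consistent units, then evaluate M:
  brass: E = 101.0 GPa, ρ = 8478 kg/m³
  epoxy: E = 3.827 GPa, ρ = 1230 kg/m³
  elm: E = 10.69 GPa, ρ = 733.6 kg/m³
  silicon carbide: E = 446.1 GPa, ρ = 3210 kg/m³
  copper: E = 128.9 GPa, ρ = 8930 kg/m³
  PEEK: E = 4.122 GPa, ρ = 1310 kg/m³
  nylon: E = 3.130 GPa, ρ = 1105 kg/m³
  silicon carbide: M = 6.58×10⁻³
  elm: M = 4.46×10⁻³
  nylon: M = 1.60×10⁻³
  epoxy: M = 1.59×10⁻³
  PEEK: M = 1.55×10⁻³
  copper: M = 1.27×10⁻³
  brass: M = 1.19×10⁻³
Highest index: silicon carbide.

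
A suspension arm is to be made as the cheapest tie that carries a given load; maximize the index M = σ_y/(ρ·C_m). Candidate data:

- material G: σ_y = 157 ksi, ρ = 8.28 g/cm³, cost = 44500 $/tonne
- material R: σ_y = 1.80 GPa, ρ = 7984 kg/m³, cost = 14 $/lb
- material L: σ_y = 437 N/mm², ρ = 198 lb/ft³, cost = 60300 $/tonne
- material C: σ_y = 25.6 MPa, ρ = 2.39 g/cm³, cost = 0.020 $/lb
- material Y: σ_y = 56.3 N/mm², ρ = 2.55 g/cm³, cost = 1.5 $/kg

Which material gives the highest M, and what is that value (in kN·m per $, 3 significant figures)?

Putting every candidate on a common basis:
  material G: σ_y = 1082 MPa, ρ = 8280 kg/m³, cost = 44.50 $/kg
  material R: σ_y = 1800 MPa, ρ = 7984 kg/m³, cost = 30.86 $/kg
  material L: σ_y = 437.0 MPa, ρ = 3172 kg/m³, cost = 60.30 $/kg
  material C: σ_y = 25.60 MPa, ρ = 2390 kg/m³, cost = 0.04409 $/kg
  material Y: σ_y = 56.30 MPa, ρ = 2550 kg/m³, cost = 1.500 $/kg
  material C: M = 243 kN·m per $
  material Y: M = 14.7 kN·m per $
  material R: M = 7.30 kN·m per $
  material G: M = 2.94 kN·m per $
  material L: M = 2.28 kN·m per $
The maximum is for material C.

material C, M = 243 kN·m per $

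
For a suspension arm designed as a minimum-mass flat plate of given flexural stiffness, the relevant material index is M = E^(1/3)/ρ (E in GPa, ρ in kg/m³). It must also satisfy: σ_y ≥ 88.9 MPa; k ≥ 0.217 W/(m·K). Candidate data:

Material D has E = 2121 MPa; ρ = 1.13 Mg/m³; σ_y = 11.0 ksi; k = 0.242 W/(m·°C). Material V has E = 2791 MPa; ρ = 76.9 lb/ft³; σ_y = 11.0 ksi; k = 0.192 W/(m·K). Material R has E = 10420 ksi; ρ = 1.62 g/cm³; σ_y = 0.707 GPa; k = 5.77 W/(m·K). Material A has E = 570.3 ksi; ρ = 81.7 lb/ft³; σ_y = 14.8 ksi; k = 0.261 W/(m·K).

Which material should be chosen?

material R

Screen on constraints: σ_y ≥ 88.9 MPa; k ≥ 0.217 W/(m·K). Survivors: material R, material A.
In SI units:
  material R: E = 71.84 GPa, ρ = 1620 kg/m³
  material A: E = 3.932 GPa, ρ = 1309 kg/m³
  material R: M = 2.57×10⁻³
  material A: M = 1.21×10⁻³
Material R ranks first.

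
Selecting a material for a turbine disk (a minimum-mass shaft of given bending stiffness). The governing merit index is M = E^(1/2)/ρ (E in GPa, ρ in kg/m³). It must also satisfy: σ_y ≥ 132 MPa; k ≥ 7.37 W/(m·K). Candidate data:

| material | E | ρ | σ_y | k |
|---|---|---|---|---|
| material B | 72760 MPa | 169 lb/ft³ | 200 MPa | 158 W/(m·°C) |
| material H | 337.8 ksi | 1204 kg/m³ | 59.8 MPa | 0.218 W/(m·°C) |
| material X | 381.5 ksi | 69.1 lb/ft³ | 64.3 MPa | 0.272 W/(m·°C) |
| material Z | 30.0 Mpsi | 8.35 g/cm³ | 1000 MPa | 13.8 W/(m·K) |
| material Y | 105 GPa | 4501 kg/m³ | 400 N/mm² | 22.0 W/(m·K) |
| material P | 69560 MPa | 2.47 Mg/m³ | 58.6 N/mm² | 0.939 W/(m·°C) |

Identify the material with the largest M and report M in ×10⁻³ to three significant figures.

material B, M = 3.15×10⁻³

Screen on constraints: σ_y ≥ 132 MPa; k ≥ 7.37 W/(m·K). Survivors: material B, material Z, material Y.
Putting every candidate on a common basis:
  material B: E = 72.76 GPa, ρ = 2707 kg/m³
  material Z: E = 206.8 GPa, ρ = 8350 kg/m³
  material Y: E = 105.0 GPa, ρ = 4501 kg/m³
  material B: M = 3.15×10⁻³
  material Y: M = 2.28×10⁻³
  material Z: M = 1.72×10⁻³
Material B ranks first.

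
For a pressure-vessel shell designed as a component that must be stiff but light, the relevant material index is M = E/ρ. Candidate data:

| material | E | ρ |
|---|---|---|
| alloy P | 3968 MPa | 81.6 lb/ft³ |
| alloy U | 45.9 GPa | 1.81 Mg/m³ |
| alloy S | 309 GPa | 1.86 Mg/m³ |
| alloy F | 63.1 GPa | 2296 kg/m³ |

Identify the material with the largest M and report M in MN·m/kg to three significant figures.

alloy S, M = 166 MN·m/kg

Putting every candidate on a common basis:
  alloy P: E = 3.968 GPa, ρ = 1307 kg/m³
  alloy U: E = 45.90 GPa, ρ = 1810 kg/m³
  alloy S: E = 309.0 GPa, ρ = 1860 kg/m³
  alloy F: E = 63.10 GPa, ρ = 2296 kg/m³
  alloy S: M = 166 MN·m/kg
  alloy F: M = 27.5 MN·m/kg
  alloy U: M = 25.4 MN·m/kg
  alloy P: M = 3.04 MN·m/kg
The maximum is for alloy S.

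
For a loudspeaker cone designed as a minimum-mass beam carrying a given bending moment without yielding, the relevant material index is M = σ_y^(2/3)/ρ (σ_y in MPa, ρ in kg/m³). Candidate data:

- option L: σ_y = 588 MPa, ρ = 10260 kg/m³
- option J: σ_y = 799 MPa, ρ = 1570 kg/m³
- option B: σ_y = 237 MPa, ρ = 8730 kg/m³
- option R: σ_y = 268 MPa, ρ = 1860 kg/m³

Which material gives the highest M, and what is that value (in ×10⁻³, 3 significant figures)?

option J, M = 54.8×10⁻³

Per-candidate index values:
  option J: M = 54.8×10⁻³
  option R: M = 22.3×10⁻³
  option L: M = 6.84×10⁻³
  option B: M = 4.39×10⁻³
Highest index: option J.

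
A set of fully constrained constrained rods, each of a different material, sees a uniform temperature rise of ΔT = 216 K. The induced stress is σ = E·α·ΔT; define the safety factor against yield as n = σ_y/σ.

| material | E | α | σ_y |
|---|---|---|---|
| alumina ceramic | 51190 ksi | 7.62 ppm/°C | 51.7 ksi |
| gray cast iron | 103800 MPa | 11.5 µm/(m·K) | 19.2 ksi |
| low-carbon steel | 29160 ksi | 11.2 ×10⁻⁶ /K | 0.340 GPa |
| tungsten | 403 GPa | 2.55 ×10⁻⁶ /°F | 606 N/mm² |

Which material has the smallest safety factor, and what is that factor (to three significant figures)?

gray cast iron, n = 0.513

With everything in SI (GPa, ×10⁻⁶/K, MPa):
  alumina ceramic: E = 352.9, α = 7.62, σ_y = 356.5 → σ = 581 MPa, n = 0.614
  gray cast iron: E = 103.8, α = 11.5, σ_y = 132.4 → σ = 258 MPa, n = 0.513
  low-carbon steel: E = 201.1, α = 11.2, σ_y = 340.0 → σ = 486 MPa, n = 0.699
  tungsten: E = 403.0, α = 4.59, σ_y = 606.0 → σ = 400 MPa, n = 1.52
Smallest n: gray cast iron with n = 0.513.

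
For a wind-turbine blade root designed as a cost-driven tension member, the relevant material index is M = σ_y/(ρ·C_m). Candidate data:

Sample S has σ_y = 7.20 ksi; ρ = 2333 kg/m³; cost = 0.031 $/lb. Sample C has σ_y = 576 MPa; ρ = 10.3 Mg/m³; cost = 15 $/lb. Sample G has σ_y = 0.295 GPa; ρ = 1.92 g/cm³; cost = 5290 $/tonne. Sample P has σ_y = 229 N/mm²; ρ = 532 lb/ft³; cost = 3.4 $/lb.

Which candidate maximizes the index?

Putting every candidate on a common basis:
  sample S: σ_y = 49.64 MPa, ρ = 2333 kg/m³, cost = 0.06834 $/kg
  sample C: σ_y = 576.0 MPa, ρ = 10300 kg/m³, cost = 33.07 $/kg
  sample G: σ_y = 295.0 MPa, ρ = 1920 kg/m³, cost = 5.290 $/kg
  sample P: σ_y = 229.0 MPa, ρ = 8522 kg/m³, cost = 7.496 $/kg
  sample S: M = 311 kN·m per $
  sample G: M = 29.0 kN·m per $
  sample P: M = 3.59 kN·m per $
  sample C: M = 1.69 kN·m per $
Sample S ranks first.

sample S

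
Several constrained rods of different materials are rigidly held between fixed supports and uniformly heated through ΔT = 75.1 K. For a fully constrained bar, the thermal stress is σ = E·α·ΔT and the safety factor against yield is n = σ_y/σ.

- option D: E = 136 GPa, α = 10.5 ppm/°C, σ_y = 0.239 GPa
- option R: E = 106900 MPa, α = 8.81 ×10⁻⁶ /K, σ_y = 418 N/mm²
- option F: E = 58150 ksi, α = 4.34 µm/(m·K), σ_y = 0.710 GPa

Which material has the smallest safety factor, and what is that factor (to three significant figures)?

option D, n = 2.23

In consistent units (E in GPa, α in ×10⁻⁶/K, σ_y in MPa):
  option D: E = 136.0, α = 10.5, σ_y = 239.0 → σ = 107 MPa, n = 2.23
  option R: E = 106.9, α = 8.81, σ_y = 418.0 → σ = 70.7 MPa, n = 5.91
  option F: E = 400.9, α = 4.34, σ_y = 710.0 → σ = 131 MPa, n = 5.43
The minimum is option D at n = 2.23.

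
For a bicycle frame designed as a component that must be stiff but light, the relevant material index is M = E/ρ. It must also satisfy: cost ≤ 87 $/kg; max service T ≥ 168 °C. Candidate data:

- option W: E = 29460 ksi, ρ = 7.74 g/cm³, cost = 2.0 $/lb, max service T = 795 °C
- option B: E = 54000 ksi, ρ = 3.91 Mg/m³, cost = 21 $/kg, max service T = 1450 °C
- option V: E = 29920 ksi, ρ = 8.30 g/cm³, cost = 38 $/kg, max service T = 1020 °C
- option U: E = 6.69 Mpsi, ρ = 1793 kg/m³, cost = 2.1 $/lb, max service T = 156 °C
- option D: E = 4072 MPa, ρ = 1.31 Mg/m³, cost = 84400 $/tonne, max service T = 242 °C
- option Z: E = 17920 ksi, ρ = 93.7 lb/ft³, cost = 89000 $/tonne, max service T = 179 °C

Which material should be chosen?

Screen on constraints: cost ≤ 87 $/kg; max service T ≥ 168 °C. Survivors: option W, option B, option V, option D.
Convert each candidate to consistent units, then evaluate M:
  option W: E = 203.1 GPa, ρ = 7740 kg/m³
  option B: E = 372.3 GPa, ρ = 3910 kg/m³
  option V: E = 206.3 GPa, ρ = 8300 kg/m³
  option D: E = 4.072 GPa, ρ = 1310 kg/m³
  option B: M = 95.2 MN·m/kg
  option W: M = 26.2 MN·m/kg
  option V: M = 24.9 MN·m/kg
  option D: M = 3.11 MN·m/kg
The maximum is for option B.

option B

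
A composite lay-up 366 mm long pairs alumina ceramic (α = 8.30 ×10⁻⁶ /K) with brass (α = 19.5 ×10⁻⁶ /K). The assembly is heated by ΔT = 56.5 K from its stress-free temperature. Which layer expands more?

brass

α(alumina ceramic) = 8.30×10⁻⁶/K vs α(brass) = 19.5×10⁻⁶/K.
Higher α expands more for the same ΔT: brass.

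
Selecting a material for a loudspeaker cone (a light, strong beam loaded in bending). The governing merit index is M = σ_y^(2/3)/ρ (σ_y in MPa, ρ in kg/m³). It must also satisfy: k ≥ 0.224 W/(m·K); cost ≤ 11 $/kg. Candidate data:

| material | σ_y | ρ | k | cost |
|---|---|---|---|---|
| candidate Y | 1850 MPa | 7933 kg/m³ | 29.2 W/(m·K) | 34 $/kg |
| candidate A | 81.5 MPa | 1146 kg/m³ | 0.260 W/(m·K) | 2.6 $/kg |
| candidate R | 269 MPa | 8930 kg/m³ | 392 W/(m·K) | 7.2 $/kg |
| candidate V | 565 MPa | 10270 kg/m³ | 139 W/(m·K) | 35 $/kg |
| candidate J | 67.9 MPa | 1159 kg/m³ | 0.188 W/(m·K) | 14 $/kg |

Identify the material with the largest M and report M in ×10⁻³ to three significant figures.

Screen on constraints: k ≥ 0.224 W/(m·K); cost ≤ 11 $/kg. Survivors: candidate A, candidate R.
Per-candidate index values:
  candidate A: M = 16.4×10⁻³
  candidate R: M = 4.67×10⁻³
The maximum is for candidate A.

candidate A, M = 16.4×10⁻³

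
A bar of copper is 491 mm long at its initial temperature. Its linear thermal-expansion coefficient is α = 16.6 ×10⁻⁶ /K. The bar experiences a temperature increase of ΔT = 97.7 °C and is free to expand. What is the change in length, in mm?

0.796 mm

ΔL = α·L₀·ΔT = 16.6×10⁻⁶ × 491 mm × 97.70 K = 0.796 mm.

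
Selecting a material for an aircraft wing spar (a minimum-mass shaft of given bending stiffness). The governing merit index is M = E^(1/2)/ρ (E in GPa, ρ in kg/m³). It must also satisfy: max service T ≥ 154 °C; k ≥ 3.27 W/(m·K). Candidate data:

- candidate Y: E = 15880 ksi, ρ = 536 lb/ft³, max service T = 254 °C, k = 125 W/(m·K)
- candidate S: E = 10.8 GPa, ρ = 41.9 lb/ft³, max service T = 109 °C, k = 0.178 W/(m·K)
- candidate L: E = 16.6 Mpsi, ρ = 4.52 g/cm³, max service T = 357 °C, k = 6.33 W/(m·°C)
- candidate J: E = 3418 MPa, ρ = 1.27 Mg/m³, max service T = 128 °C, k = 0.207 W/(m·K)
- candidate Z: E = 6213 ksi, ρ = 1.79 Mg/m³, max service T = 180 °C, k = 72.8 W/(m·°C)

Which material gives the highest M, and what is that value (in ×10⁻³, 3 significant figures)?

candidate Z, M = 3.66×10⁻³

Screen on constraints: max service T ≥ 154 °C; k ≥ 3.27 W/(m·K). Survivors: candidate Y, candidate L, candidate Z.
Putting every candidate on a common basis:
  candidate Y: E = 109.5 GPa, ρ = 8586 kg/m³
  candidate L: E = 114.5 GPa, ρ = 4520 kg/m³
  candidate Z: E = 42.84 GPa, ρ = 1790 kg/m³
  candidate Z: M = 3.66×10⁻³
  candidate L: M = 2.37×10⁻³
  candidate Y: M = 1.22×10⁻³
Candidate Z has the largest M.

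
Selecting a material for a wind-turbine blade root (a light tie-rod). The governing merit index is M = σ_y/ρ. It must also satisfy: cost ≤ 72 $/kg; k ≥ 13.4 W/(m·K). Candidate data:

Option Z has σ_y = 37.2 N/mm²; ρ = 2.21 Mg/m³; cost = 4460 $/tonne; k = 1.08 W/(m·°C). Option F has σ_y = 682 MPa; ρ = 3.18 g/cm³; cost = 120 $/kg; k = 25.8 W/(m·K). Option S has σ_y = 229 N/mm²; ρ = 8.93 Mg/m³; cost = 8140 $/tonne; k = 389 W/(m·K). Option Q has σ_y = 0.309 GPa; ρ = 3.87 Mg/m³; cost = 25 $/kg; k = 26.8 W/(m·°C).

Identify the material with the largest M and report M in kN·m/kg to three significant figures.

option Q, M = 79.8 kN·m/kg

Screen on constraints: cost ≤ 72 $/kg; k ≥ 13.4 W/(m·K). Survivors: option S, option Q.
After converting to SI:
  option S: σ_y = 229.0 MPa, ρ = 8930 kg/m³
  option Q: σ_y = 309.0 MPa, ρ = 3870 kg/m³
  option Q: M = 79.8 kN·m/kg
  option S: M = 25.6 kN·m/kg
Option Q ranks first.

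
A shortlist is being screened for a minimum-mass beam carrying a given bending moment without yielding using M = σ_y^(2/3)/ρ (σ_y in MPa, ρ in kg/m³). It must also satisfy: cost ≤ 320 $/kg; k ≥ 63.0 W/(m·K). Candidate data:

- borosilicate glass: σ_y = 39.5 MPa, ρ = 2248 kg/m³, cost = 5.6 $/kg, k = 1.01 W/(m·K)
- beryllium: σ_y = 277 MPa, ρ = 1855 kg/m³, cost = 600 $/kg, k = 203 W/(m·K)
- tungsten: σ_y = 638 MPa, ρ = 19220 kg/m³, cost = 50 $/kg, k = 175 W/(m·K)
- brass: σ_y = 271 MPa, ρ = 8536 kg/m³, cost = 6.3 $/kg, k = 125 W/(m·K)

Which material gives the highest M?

brass

Screen on constraints: cost ≤ 320 $/kg; k ≥ 63.0 W/(m·K). Survivors: tungsten, brass.
Evaluate M for each candidate:
  brass: M = 4.91×10⁻³
  tungsten: M = 3.86×10⁻³
Brass ranks first.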